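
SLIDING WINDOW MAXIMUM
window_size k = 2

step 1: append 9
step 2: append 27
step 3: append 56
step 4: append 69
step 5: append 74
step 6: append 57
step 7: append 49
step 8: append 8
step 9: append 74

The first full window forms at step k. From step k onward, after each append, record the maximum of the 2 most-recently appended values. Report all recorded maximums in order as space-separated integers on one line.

step 1: append 9 -> window=[9] (not full yet)
step 2: append 27 -> window=[9, 27] -> max=27
step 3: append 56 -> window=[27, 56] -> max=56
step 4: append 69 -> window=[56, 69] -> max=69
step 5: append 74 -> window=[69, 74] -> max=74
step 6: append 57 -> window=[74, 57] -> max=74
step 7: append 49 -> window=[57, 49] -> max=57
step 8: append 8 -> window=[49, 8] -> max=49
step 9: append 74 -> window=[8, 74] -> max=74

Answer: 27 56 69 74 74 57 49 74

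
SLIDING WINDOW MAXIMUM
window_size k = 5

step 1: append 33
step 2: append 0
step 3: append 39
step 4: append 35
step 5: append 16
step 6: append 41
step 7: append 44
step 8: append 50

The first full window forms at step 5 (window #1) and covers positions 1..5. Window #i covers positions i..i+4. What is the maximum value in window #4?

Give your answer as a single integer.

step 1: append 33 -> window=[33] (not full yet)
step 2: append 0 -> window=[33, 0] (not full yet)
step 3: append 39 -> window=[33, 0, 39] (not full yet)
step 4: append 35 -> window=[33, 0, 39, 35] (not full yet)
step 5: append 16 -> window=[33, 0, 39, 35, 16] -> max=39
step 6: append 41 -> window=[0, 39, 35, 16, 41] -> max=41
step 7: append 44 -> window=[39, 35, 16, 41, 44] -> max=44
step 8: append 50 -> window=[35, 16, 41, 44, 50] -> max=50
Window #4 max = 50

Answer: 50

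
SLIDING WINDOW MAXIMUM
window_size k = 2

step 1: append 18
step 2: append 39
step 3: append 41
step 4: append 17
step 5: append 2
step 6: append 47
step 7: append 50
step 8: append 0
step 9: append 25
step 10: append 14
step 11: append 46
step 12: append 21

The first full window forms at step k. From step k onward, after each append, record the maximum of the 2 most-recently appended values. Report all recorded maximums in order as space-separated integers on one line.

Answer: 39 41 41 17 47 50 50 25 25 46 46

Derivation:
step 1: append 18 -> window=[18] (not full yet)
step 2: append 39 -> window=[18, 39] -> max=39
step 3: append 41 -> window=[39, 41] -> max=41
step 4: append 17 -> window=[41, 17] -> max=41
step 5: append 2 -> window=[17, 2] -> max=17
step 6: append 47 -> window=[2, 47] -> max=47
step 7: append 50 -> window=[47, 50] -> max=50
step 8: append 0 -> window=[50, 0] -> max=50
step 9: append 25 -> window=[0, 25] -> max=25
step 10: append 14 -> window=[25, 14] -> max=25
step 11: append 46 -> window=[14, 46] -> max=46
step 12: append 21 -> window=[46, 21] -> max=46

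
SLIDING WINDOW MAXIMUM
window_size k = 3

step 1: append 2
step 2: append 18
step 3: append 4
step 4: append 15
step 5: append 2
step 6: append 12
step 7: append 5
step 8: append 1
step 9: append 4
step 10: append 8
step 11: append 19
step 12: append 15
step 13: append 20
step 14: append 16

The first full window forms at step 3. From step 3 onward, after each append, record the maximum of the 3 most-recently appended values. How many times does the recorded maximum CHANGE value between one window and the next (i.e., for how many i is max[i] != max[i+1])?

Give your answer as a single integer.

Answer: 6

Derivation:
step 1: append 2 -> window=[2] (not full yet)
step 2: append 18 -> window=[2, 18] (not full yet)
step 3: append 4 -> window=[2, 18, 4] -> max=18
step 4: append 15 -> window=[18, 4, 15] -> max=18
step 5: append 2 -> window=[4, 15, 2] -> max=15
step 6: append 12 -> window=[15, 2, 12] -> max=15
step 7: append 5 -> window=[2, 12, 5] -> max=12
step 8: append 1 -> window=[12, 5, 1] -> max=12
step 9: append 4 -> window=[5, 1, 4] -> max=5
step 10: append 8 -> window=[1, 4, 8] -> max=8
step 11: append 19 -> window=[4, 8, 19] -> max=19
step 12: append 15 -> window=[8, 19, 15] -> max=19
step 13: append 20 -> window=[19, 15, 20] -> max=20
step 14: append 16 -> window=[15, 20, 16] -> max=20
Recorded maximums: 18 18 15 15 12 12 5 8 19 19 20 20
Changes between consecutive maximums: 6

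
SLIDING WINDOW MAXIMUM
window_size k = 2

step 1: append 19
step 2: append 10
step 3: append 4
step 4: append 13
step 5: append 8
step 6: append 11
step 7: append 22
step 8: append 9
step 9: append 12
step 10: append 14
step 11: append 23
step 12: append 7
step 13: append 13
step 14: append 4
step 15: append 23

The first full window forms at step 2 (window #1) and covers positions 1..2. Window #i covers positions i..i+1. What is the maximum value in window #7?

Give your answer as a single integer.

Answer: 22

Derivation:
step 1: append 19 -> window=[19] (not full yet)
step 2: append 10 -> window=[19, 10] -> max=19
step 3: append 4 -> window=[10, 4] -> max=10
step 4: append 13 -> window=[4, 13] -> max=13
step 5: append 8 -> window=[13, 8] -> max=13
step 6: append 11 -> window=[8, 11] -> max=11
step 7: append 22 -> window=[11, 22] -> max=22
step 8: append 9 -> window=[22, 9] -> max=22
Window #7 max = 22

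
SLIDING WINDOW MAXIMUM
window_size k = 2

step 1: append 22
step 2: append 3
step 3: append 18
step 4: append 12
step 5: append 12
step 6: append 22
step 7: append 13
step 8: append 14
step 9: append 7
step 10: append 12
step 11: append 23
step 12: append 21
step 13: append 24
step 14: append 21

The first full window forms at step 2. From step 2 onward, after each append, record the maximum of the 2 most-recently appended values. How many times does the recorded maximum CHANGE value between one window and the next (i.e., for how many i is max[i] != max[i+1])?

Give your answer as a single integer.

Answer: 7

Derivation:
step 1: append 22 -> window=[22] (not full yet)
step 2: append 3 -> window=[22, 3] -> max=22
step 3: append 18 -> window=[3, 18] -> max=18
step 4: append 12 -> window=[18, 12] -> max=18
step 5: append 12 -> window=[12, 12] -> max=12
step 6: append 22 -> window=[12, 22] -> max=22
step 7: append 13 -> window=[22, 13] -> max=22
step 8: append 14 -> window=[13, 14] -> max=14
step 9: append 7 -> window=[14, 7] -> max=14
step 10: append 12 -> window=[7, 12] -> max=12
step 11: append 23 -> window=[12, 23] -> max=23
step 12: append 21 -> window=[23, 21] -> max=23
step 13: append 24 -> window=[21, 24] -> max=24
step 14: append 21 -> window=[24, 21] -> max=24
Recorded maximums: 22 18 18 12 22 22 14 14 12 23 23 24 24
Changes between consecutive maximums: 7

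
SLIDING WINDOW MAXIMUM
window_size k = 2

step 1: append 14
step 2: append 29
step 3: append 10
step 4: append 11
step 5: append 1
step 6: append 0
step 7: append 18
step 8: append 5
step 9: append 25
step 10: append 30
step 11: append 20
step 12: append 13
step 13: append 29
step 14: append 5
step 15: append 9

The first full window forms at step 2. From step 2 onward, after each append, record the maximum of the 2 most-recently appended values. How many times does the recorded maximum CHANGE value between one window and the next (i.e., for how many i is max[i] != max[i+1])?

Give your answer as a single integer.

Answer: 8

Derivation:
step 1: append 14 -> window=[14] (not full yet)
step 2: append 29 -> window=[14, 29] -> max=29
step 3: append 10 -> window=[29, 10] -> max=29
step 4: append 11 -> window=[10, 11] -> max=11
step 5: append 1 -> window=[11, 1] -> max=11
step 6: append 0 -> window=[1, 0] -> max=1
step 7: append 18 -> window=[0, 18] -> max=18
step 8: append 5 -> window=[18, 5] -> max=18
step 9: append 25 -> window=[5, 25] -> max=25
step 10: append 30 -> window=[25, 30] -> max=30
step 11: append 20 -> window=[30, 20] -> max=30
step 12: append 13 -> window=[20, 13] -> max=20
step 13: append 29 -> window=[13, 29] -> max=29
step 14: append 5 -> window=[29, 5] -> max=29
step 15: append 9 -> window=[5, 9] -> max=9
Recorded maximums: 29 29 11 11 1 18 18 25 30 30 20 29 29 9
Changes between consecutive maximums: 8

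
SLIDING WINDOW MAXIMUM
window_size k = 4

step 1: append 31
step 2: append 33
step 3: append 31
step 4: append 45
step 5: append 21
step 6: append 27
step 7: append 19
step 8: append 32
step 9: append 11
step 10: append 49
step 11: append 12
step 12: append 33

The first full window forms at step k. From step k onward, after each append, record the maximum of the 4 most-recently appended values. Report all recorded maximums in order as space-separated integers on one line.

Answer: 45 45 45 45 32 32 49 49 49

Derivation:
step 1: append 31 -> window=[31] (not full yet)
step 2: append 33 -> window=[31, 33] (not full yet)
step 3: append 31 -> window=[31, 33, 31] (not full yet)
step 4: append 45 -> window=[31, 33, 31, 45] -> max=45
step 5: append 21 -> window=[33, 31, 45, 21] -> max=45
step 6: append 27 -> window=[31, 45, 21, 27] -> max=45
step 7: append 19 -> window=[45, 21, 27, 19] -> max=45
step 8: append 32 -> window=[21, 27, 19, 32] -> max=32
step 9: append 11 -> window=[27, 19, 32, 11] -> max=32
step 10: append 49 -> window=[19, 32, 11, 49] -> max=49
step 11: append 12 -> window=[32, 11, 49, 12] -> max=49
step 12: append 33 -> window=[11, 49, 12, 33] -> max=49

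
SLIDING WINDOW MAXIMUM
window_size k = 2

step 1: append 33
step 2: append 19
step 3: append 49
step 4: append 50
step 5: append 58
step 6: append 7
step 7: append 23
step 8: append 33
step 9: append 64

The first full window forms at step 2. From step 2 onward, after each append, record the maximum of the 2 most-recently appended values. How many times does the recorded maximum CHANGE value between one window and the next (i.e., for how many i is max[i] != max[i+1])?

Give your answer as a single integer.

step 1: append 33 -> window=[33] (not full yet)
step 2: append 19 -> window=[33, 19] -> max=33
step 3: append 49 -> window=[19, 49] -> max=49
step 4: append 50 -> window=[49, 50] -> max=50
step 5: append 58 -> window=[50, 58] -> max=58
step 6: append 7 -> window=[58, 7] -> max=58
step 7: append 23 -> window=[7, 23] -> max=23
step 8: append 33 -> window=[23, 33] -> max=33
step 9: append 64 -> window=[33, 64] -> max=64
Recorded maximums: 33 49 50 58 58 23 33 64
Changes between consecutive maximums: 6

Answer: 6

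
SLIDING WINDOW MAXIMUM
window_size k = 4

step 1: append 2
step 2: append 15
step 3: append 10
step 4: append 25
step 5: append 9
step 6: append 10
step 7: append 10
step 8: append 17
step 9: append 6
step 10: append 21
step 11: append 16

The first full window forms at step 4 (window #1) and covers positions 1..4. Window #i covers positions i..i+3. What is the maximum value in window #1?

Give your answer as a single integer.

step 1: append 2 -> window=[2] (not full yet)
step 2: append 15 -> window=[2, 15] (not full yet)
step 3: append 10 -> window=[2, 15, 10] (not full yet)
step 4: append 25 -> window=[2, 15, 10, 25] -> max=25
Window #1 max = 25

Answer: 25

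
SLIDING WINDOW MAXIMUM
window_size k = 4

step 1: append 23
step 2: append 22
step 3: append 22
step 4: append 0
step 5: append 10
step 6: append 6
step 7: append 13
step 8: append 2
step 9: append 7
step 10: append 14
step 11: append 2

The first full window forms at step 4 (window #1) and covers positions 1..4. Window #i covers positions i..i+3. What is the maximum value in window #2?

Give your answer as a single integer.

Answer: 22

Derivation:
step 1: append 23 -> window=[23] (not full yet)
step 2: append 22 -> window=[23, 22] (not full yet)
step 3: append 22 -> window=[23, 22, 22] (not full yet)
step 4: append 0 -> window=[23, 22, 22, 0] -> max=23
step 5: append 10 -> window=[22, 22, 0, 10] -> max=22
Window #2 max = 22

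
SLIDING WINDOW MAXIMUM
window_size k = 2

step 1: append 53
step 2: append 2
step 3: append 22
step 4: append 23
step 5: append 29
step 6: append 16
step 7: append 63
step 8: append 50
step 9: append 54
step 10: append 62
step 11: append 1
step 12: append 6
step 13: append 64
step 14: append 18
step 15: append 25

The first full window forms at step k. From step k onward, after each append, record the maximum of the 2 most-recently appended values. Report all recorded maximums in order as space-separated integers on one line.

Answer: 53 22 23 29 29 63 63 54 62 62 6 64 64 25

Derivation:
step 1: append 53 -> window=[53] (not full yet)
step 2: append 2 -> window=[53, 2] -> max=53
step 3: append 22 -> window=[2, 22] -> max=22
step 4: append 23 -> window=[22, 23] -> max=23
step 5: append 29 -> window=[23, 29] -> max=29
step 6: append 16 -> window=[29, 16] -> max=29
step 7: append 63 -> window=[16, 63] -> max=63
step 8: append 50 -> window=[63, 50] -> max=63
step 9: append 54 -> window=[50, 54] -> max=54
step 10: append 62 -> window=[54, 62] -> max=62
step 11: append 1 -> window=[62, 1] -> max=62
step 12: append 6 -> window=[1, 6] -> max=6
step 13: append 64 -> window=[6, 64] -> max=64
step 14: append 18 -> window=[64, 18] -> max=64
step 15: append 25 -> window=[18, 25] -> max=25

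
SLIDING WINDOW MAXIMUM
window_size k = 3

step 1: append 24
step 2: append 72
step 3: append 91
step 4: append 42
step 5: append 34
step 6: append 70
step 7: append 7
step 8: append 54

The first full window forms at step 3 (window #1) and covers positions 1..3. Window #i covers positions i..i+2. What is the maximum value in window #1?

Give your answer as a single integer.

step 1: append 24 -> window=[24] (not full yet)
step 2: append 72 -> window=[24, 72] (not full yet)
step 3: append 91 -> window=[24, 72, 91] -> max=91
Window #1 max = 91

Answer: 91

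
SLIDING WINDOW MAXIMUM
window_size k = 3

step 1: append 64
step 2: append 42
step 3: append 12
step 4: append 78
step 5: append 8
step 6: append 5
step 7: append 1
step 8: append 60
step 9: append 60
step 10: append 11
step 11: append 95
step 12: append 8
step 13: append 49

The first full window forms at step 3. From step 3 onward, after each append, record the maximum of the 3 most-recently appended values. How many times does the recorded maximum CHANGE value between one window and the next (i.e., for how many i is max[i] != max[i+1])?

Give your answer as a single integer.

Answer: 4

Derivation:
step 1: append 64 -> window=[64] (not full yet)
step 2: append 42 -> window=[64, 42] (not full yet)
step 3: append 12 -> window=[64, 42, 12] -> max=64
step 4: append 78 -> window=[42, 12, 78] -> max=78
step 5: append 8 -> window=[12, 78, 8] -> max=78
step 6: append 5 -> window=[78, 8, 5] -> max=78
step 7: append 1 -> window=[8, 5, 1] -> max=8
step 8: append 60 -> window=[5, 1, 60] -> max=60
step 9: append 60 -> window=[1, 60, 60] -> max=60
step 10: append 11 -> window=[60, 60, 11] -> max=60
step 11: append 95 -> window=[60, 11, 95] -> max=95
step 12: append 8 -> window=[11, 95, 8] -> max=95
step 13: append 49 -> window=[95, 8, 49] -> max=95
Recorded maximums: 64 78 78 78 8 60 60 60 95 95 95
Changes between consecutive maximums: 4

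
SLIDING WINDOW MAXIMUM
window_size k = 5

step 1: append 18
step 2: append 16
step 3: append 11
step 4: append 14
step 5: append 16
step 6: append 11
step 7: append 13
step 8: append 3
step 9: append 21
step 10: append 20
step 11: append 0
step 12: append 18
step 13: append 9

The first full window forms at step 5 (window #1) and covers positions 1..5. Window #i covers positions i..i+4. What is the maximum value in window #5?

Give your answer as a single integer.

step 1: append 18 -> window=[18] (not full yet)
step 2: append 16 -> window=[18, 16] (not full yet)
step 3: append 11 -> window=[18, 16, 11] (not full yet)
step 4: append 14 -> window=[18, 16, 11, 14] (not full yet)
step 5: append 16 -> window=[18, 16, 11, 14, 16] -> max=18
step 6: append 11 -> window=[16, 11, 14, 16, 11] -> max=16
step 7: append 13 -> window=[11, 14, 16, 11, 13] -> max=16
step 8: append 3 -> window=[14, 16, 11, 13, 3] -> max=16
step 9: append 21 -> window=[16, 11, 13, 3, 21] -> max=21
Window #5 max = 21

Answer: 21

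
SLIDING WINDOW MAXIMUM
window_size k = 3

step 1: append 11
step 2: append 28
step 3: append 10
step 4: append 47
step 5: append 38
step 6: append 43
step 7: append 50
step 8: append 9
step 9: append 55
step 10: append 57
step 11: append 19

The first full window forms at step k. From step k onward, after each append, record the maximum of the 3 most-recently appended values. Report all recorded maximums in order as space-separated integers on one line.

step 1: append 11 -> window=[11] (not full yet)
step 2: append 28 -> window=[11, 28] (not full yet)
step 3: append 10 -> window=[11, 28, 10] -> max=28
step 4: append 47 -> window=[28, 10, 47] -> max=47
step 5: append 38 -> window=[10, 47, 38] -> max=47
step 6: append 43 -> window=[47, 38, 43] -> max=47
step 7: append 50 -> window=[38, 43, 50] -> max=50
step 8: append 9 -> window=[43, 50, 9] -> max=50
step 9: append 55 -> window=[50, 9, 55] -> max=55
step 10: append 57 -> window=[9, 55, 57] -> max=57
step 11: append 19 -> window=[55, 57, 19] -> max=57

Answer: 28 47 47 47 50 50 55 57 57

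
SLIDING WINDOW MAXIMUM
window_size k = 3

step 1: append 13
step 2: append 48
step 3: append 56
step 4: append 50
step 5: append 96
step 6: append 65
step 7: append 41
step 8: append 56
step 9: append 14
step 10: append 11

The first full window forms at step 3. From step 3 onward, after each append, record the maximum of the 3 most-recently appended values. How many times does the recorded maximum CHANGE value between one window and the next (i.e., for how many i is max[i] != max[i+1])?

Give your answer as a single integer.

Answer: 3

Derivation:
step 1: append 13 -> window=[13] (not full yet)
step 2: append 48 -> window=[13, 48] (not full yet)
step 3: append 56 -> window=[13, 48, 56] -> max=56
step 4: append 50 -> window=[48, 56, 50] -> max=56
step 5: append 96 -> window=[56, 50, 96] -> max=96
step 6: append 65 -> window=[50, 96, 65] -> max=96
step 7: append 41 -> window=[96, 65, 41] -> max=96
step 8: append 56 -> window=[65, 41, 56] -> max=65
step 9: append 14 -> window=[41, 56, 14] -> max=56
step 10: append 11 -> window=[56, 14, 11] -> max=56
Recorded maximums: 56 56 96 96 96 65 56 56
Changes between consecutive maximums: 3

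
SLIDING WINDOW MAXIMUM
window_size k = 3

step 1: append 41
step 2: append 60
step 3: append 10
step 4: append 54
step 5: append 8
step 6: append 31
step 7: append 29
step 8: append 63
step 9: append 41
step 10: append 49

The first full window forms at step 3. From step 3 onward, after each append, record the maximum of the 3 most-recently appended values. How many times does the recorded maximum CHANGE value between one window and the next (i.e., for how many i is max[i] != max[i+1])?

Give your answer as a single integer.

step 1: append 41 -> window=[41] (not full yet)
step 2: append 60 -> window=[41, 60] (not full yet)
step 3: append 10 -> window=[41, 60, 10] -> max=60
step 4: append 54 -> window=[60, 10, 54] -> max=60
step 5: append 8 -> window=[10, 54, 8] -> max=54
step 6: append 31 -> window=[54, 8, 31] -> max=54
step 7: append 29 -> window=[8, 31, 29] -> max=31
step 8: append 63 -> window=[31, 29, 63] -> max=63
step 9: append 41 -> window=[29, 63, 41] -> max=63
step 10: append 49 -> window=[63, 41, 49] -> max=63
Recorded maximums: 60 60 54 54 31 63 63 63
Changes between consecutive maximums: 3

Answer: 3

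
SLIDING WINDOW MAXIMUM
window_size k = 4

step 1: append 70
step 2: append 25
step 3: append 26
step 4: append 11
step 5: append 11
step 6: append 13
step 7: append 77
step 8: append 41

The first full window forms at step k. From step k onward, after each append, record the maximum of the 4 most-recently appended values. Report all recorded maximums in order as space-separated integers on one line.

Answer: 70 26 26 77 77

Derivation:
step 1: append 70 -> window=[70] (not full yet)
step 2: append 25 -> window=[70, 25] (not full yet)
step 3: append 26 -> window=[70, 25, 26] (not full yet)
step 4: append 11 -> window=[70, 25, 26, 11] -> max=70
step 5: append 11 -> window=[25, 26, 11, 11] -> max=26
step 6: append 13 -> window=[26, 11, 11, 13] -> max=26
step 7: append 77 -> window=[11, 11, 13, 77] -> max=77
step 8: append 41 -> window=[11, 13, 77, 41] -> max=77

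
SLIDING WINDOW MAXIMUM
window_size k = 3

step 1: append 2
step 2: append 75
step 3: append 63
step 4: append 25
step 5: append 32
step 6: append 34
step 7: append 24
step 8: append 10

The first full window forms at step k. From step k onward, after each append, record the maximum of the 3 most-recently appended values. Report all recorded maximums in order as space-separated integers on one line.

step 1: append 2 -> window=[2] (not full yet)
step 2: append 75 -> window=[2, 75] (not full yet)
step 3: append 63 -> window=[2, 75, 63] -> max=75
step 4: append 25 -> window=[75, 63, 25] -> max=75
step 5: append 32 -> window=[63, 25, 32] -> max=63
step 6: append 34 -> window=[25, 32, 34] -> max=34
step 7: append 24 -> window=[32, 34, 24] -> max=34
step 8: append 10 -> window=[34, 24, 10] -> max=34

Answer: 75 75 63 34 34 34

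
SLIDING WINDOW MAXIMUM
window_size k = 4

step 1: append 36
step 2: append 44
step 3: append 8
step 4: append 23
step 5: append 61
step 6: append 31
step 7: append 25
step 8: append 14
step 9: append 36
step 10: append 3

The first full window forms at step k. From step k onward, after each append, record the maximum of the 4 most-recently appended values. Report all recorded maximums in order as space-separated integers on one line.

Answer: 44 61 61 61 61 36 36

Derivation:
step 1: append 36 -> window=[36] (not full yet)
step 2: append 44 -> window=[36, 44] (not full yet)
step 3: append 8 -> window=[36, 44, 8] (not full yet)
step 4: append 23 -> window=[36, 44, 8, 23] -> max=44
step 5: append 61 -> window=[44, 8, 23, 61] -> max=61
step 6: append 31 -> window=[8, 23, 61, 31] -> max=61
step 7: append 25 -> window=[23, 61, 31, 25] -> max=61
step 8: append 14 -> window=[61, 31, 25, 14] -> max=61
step 9: append 36 -> window=[31, 25, 14, 36] -> max=36
step 10: append 3 -> window=[25, 14, 36, 3] -> max=36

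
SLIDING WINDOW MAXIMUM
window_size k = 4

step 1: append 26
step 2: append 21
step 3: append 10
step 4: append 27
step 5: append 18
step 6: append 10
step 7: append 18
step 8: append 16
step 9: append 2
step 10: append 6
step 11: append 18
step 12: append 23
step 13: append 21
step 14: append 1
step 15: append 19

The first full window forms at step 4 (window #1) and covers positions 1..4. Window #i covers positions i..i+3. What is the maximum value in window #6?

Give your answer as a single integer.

Answer: 18

Derivation:
step 1: append 26 -> window=[26] (not full yet)
step 2: append 21 -> window=[26, 21] (not full yet)
step 3: append 10 -> window=[26, 21, 10] (not full yet)
step 4: append 27 -> window=[26, 21, 10, 27] -> max=27
step 5: append 18 -> window=[21, 10, 27, 18] -> max=27
step 6: append 10 -> window=[10, 27, 18, 10] -> max=27
step 7: append 18 -> window=[27, 18, 10, 18] -> max=27
step 8: append 16 -> window=[18, 10, 18, 16] -> max=18
step 9: append 2 -> window=[10, 18, 16, 2] -> max=18
Window #6 max = 18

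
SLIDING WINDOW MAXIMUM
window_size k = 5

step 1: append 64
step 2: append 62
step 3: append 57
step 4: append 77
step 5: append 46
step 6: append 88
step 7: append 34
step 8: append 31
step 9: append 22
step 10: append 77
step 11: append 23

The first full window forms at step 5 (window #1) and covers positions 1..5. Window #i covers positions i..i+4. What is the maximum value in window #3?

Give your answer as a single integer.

step 1: append 64 -> window=[64] (not full yet)
step 2: append 62 -> window=[64, 62] (not full yet)
step 3: append 57 -> window=[64, 62, 57] (not full yet)
step 4: append 77 -> window=[64, 62, 57, 77] (not full yet)
step 5: append 46 -> window=[64, 62, 57, 77, 46] -> max=77
step 6: append 88 -> window=[62, 57, 77, 46, 88] -> max=88
step 7: append 34 -> window=[57, 77, 46, 88, 34] -> max=88
Window #3 max = 88

Answer: 88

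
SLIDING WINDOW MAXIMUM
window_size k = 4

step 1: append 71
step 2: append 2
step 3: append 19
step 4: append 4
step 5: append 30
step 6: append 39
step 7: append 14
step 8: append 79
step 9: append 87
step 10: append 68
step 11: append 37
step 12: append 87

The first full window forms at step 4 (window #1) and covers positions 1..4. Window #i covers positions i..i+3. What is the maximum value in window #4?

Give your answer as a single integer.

step 1: append 71 -> window=[71] (not full yet)
step 2: append 2 -> window=[71, 2] (not full yet)
step 3: append 19 -> window=[71, 2, 19] (not full yet)
step 4: append 4 -> window=[71, 2, 19, 4] -> max=71
step 5: append 30 -> window=[2, 19, 4, 30] -> max=30
step 6: append 39 -> window=[19, 4, 30, 39] -> max=39
step 7: append 14 -> window=[4, 30, 39, 14] -> max=39
Window #4 max = 39

Answer: 39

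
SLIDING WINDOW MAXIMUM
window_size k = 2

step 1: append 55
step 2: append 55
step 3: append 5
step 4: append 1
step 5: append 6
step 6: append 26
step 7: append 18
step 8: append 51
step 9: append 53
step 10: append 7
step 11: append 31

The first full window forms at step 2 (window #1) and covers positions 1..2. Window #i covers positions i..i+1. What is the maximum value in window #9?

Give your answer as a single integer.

Answer: 53

Derivation:
step 1: append 55 -> window=[55] (not full yet)
step 2: append 55 -> window=[55, 55] -> max=55
step 3: append 5 -> window=[55, 5] -> max=55
step 4: append 1 -> window=[5, 1] -> max=5
step 5: append 6 -> window=[1, 6] -> max=6
step 6: append 26 -> window=[6, 26] -> max=26
step 7: append 18 -> window=[26, 18] -> max=26
step 8: append 51 -> window=[18, 51] -> max=51
step 9: append 53 -> window=[51, 53] -> max=53
step 10: append 7 -> window=[53, 7] -> max=53
Window #9 max = 53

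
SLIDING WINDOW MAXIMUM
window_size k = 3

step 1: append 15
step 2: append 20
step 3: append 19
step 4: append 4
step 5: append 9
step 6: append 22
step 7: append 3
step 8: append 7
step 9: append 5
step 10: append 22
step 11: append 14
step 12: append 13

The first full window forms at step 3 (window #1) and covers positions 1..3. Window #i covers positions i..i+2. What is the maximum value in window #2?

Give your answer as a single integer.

step 1: append 15 -> window=[15] (not full yet)
step 2: append 20 -> window=[15, 20] (not full yet)
step 3: append 19 -> window=[15, 20, 19] -> max=20
step 4: append 4 -> window=[20, 19, 4] -> max=20
Window #2 max = 20

Answer: 20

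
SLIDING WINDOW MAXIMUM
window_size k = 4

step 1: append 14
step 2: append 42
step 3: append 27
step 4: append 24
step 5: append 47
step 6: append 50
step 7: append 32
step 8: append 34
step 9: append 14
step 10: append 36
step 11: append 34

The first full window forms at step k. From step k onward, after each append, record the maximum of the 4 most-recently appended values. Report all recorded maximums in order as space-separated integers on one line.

Answer: 42 47 50 50 50 50 36 36

Derivation:
step 1: append 14 -> window=[14] (not full yet)
step 2: append 42 -> window=[14, 42] (not full yet)
step 3: append 27 -> window=[14, 42, 27] (not full yet)
step 4: append 24 -> window=[14, 42, 27, 24] -> max=42
step 5: append 47 -> window=[42, 27, 24, 47] -> max=47
step 6: append 50 -> window=[27, 24, 47, 50] -> max=50
step 7: append 32 -> window=[24, 47, 50, 32] -> max=50
step 8: append 34 -> window=[47, 50, 32, 34] -> max=50
step 9: append 14 -> window=[50, 32, 34, 14] -> max=50
step 10: append 36 -> window=[32, 34, 14, 36] -> max=36
step 11: append 34 -> window=[34, 14, 36, 34] -> max=36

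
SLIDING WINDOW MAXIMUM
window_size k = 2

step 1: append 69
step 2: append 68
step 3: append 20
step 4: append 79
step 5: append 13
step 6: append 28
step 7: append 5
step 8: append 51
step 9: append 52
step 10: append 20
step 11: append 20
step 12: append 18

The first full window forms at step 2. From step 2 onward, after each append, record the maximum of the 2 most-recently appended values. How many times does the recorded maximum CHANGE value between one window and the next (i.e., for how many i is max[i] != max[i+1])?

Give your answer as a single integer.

step 1: append 69 -> window=[69] (not full yet)
step 2: append 68 -> window=[69, 68] -> max=69
step 3: append 20 -> window=[68, 20] -> max=68
step 4: append 79 -> window=[20, 79] -> max=79
step 5: append 13 -> window=[79, 13] -> max=79
step 6: append 28 -> window=[13, 28] -> max=28
step 7: append 5 -> window=[28, 5] -> max=28
step 8: append 51 -> window=[5, 51] -> max=51
step 9: append 52 -> window=[51, 52] -> max=52
step 10: append 20 -> window=[52, 20] -> max=52
step 11: append 20 -> window=[20, 20] -> max=20
step 12: append 18 -> window=[20, 18] -> max=20
Recorded maximums: 69 68 79 79 28 28 51 52 52 20 20
Changes between consecutive maximums: 6

Answer: 6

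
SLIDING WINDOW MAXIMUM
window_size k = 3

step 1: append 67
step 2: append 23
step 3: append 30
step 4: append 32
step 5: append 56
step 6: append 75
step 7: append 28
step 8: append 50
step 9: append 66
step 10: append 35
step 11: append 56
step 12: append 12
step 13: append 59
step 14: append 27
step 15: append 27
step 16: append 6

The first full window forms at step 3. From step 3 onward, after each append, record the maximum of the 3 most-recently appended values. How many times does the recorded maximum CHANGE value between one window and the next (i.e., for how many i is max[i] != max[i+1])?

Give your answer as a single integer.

Answer: 7

Derivation:
step 1: append 67 -> window=[67] (not full yet)
step 2: append 23 -> window=[67, 23] (not full yet)
step 3: append 30 -> window=[67, 23, 30] -> max=67
step 4: append 32 -> window=[23, 30, 32] -> max=32
step 5: append 56 -> window=[30, 32, 56] -> max=56
step 6: append 75 -> window=[32, 56, 75] -> max=75
step 7: append 28 -> window=[56, 75, 28] -> max=75
step 8: append 50 -> window=[75, 28, 50] -> max=75
step 9: append 66 -> window=[28, 50, 66] -> max=66
step 10: append 35 -> window=[50, 66, 35] -> max=66
step 11: append 56 -> window=[66, 35, 56] -> max=66
step 12: append 12 -> window=[35, 56, 12] -> max=56
step 13: append 59 -> window=[56, 12, 59] -> max=59
step 14: append 27 -> window=[12, 59, 27] -> max=59
step 15: append 27 -> window=[59, 27, 27] -> max=59
step 16: append 6 -> window=[27, 27, 6] -> max=27
Recorded maximums: 67 32 56 75 75 75 66 66 66 56 59 59 59 27
Changes between consecutive maximums: 7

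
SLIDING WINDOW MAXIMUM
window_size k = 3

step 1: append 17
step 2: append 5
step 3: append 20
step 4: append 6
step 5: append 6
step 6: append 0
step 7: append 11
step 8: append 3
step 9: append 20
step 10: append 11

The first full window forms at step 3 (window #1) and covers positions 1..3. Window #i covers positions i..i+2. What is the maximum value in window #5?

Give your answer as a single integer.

Answer: 11

Derivation:
step 1: append 17 -> window=[17] (not full yet)
step 2: append 5 -> window=[17, 5] (not full yet)
step 3: append 20 -> window=[17, 5, 20] -> max=20
step 4: append 6 -> window=[5, 20, 6] -> max=20
step 5: append 6 -> window=[20, 6, 6] -> max=20
step 6: append 0 -> window=[6, 6, 0] -> max=6
step 7: append 11 -> window=[6, 0, 11] -> max=11
Window #5 max = 11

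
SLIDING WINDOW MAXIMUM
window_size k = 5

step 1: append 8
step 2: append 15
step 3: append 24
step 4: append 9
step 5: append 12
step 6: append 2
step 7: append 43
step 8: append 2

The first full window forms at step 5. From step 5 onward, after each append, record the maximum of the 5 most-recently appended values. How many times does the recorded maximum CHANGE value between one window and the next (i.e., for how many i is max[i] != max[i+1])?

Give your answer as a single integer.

Answer: 1

Derivation:
step 1: append 8 -> window=[8] (not full yet)
step 2: append 15 -> window=[8, 15] (not full yet)
step 3: append 24 -> window=[8, 15, 24] (not full yet)
step 4: append 9 -> window=[8, 15, 24, 9] (not full yet)
step 5: append 12 -> window=[8, 15, 24, 9, 12] -> max=24
step 6: append 2 -> window=[15, 24, 9, 12, 2] -> max=24
step 7: append 43 -> window=[24, 9, 12, 2, 43] -> max=43
step 8: append 2 -> window=[9, 12, 2, 43, 2] -> max=43
Recorded maximums: 24 24 43 43
Changes between consecutive maximums: 1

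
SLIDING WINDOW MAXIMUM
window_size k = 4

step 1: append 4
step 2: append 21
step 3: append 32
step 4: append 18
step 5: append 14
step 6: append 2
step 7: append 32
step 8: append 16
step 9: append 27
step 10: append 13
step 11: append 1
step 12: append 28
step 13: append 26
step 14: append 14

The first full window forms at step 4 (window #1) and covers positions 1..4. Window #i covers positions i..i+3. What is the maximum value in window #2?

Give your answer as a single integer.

step 1: append 4 -> window=[4] (not full yet)
step 2: append 21 -> window=[4, 21] (not full yet)
step 3: append 32 -> window=[4, 21, 32] (not full yet)
step 4: append 18 -> window=[4, 21, 32, 18] -> max=32
step 5: append 14 -> window=[21, 32, 18, 14] -> max=32
Window #2 max = 32

Answer: 32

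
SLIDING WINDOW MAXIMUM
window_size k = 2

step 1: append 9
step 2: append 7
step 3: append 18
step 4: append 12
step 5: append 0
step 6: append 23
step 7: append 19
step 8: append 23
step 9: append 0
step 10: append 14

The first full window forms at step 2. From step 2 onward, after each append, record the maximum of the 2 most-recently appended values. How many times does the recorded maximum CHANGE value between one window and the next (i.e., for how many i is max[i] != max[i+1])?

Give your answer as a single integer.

step 1: append 9 -> window=[9] (not full yet)
step 2: append 7 -> window=[9, 7] -> max=9
step 3: append 18 -> window=[7, 18] -> max=18
step 4: append 12 -> window=[18, 12] -> max=18
step 5: append 0 -> window=[12, 0] -> max=12
step 6: append 23 -> window=[0, 23] -> max=23
step 7: append 19 -> window=[23, 19] -> max=23
step 8: append 23 -> window=[19, 23] -> max=23
step 9: append 0 -> window=[23, 0] -> max=23
step 10: append 14 -> window=[0, 14] -> max=14
Recorded maximums: 9 18 18 12 23 23 23 23 14
Changes between consecutive maximums: 4

Answer: 4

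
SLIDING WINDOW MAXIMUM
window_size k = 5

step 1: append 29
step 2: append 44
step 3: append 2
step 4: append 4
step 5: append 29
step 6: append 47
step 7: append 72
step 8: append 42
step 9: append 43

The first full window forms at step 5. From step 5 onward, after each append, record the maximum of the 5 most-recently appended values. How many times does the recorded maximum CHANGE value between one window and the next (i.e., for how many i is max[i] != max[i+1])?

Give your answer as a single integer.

Answer: 2

Derivation:
step 1: append 29 -> window=[29] (not full yet)
step 2: append 44 -> window=[29, 44] (not full yet)
step 3: append 2 -> window=[29, 44, 2] (not full yet)
step 4: append 4 -> window=[29, 44, 2, 4] (not full yet)
step 5: append 29 -> window=[29, 44, 2, 4, 29] -> max=44
step 6: append 47 -> window=[44, 2, 4, 29, 47] -> max=47
step 7: append 72 -> window=[2, 4, 29, 47, 72] -> max=72
step 8: append 42 -> window=[4, 29, 47, 72, 42] -> max=72
step 9: append 43 -> window=[29, 47, 72, 42, 43] -> max=72
Recorded maximums: 44 47 72 72 72
Changes between consecutive maximums: 2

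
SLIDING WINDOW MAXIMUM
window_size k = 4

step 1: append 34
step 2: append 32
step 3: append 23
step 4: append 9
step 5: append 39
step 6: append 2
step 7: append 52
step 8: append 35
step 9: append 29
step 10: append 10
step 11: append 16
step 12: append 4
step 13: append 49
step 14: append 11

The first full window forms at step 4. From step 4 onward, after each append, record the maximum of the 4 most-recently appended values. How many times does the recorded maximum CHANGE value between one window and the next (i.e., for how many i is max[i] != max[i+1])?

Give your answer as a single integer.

Answer: 5

Derivation:
step 1: append 34 -> window=[34] (not full yet)
step 2: append 32 -> window=[34, 32] (not full yet)
step 3: append 23 -> window=[34, 32, 23] (not full yet)
step 4: append 9 -> window=[34, 32, 23, 9] -> max=34
step 5: append 39 -> window=[32, 23, 9, 39] -> max=39
step 6: append 2 -> window=[23, 9, 39, 2] -> max=39
step 7: append 52 -> window=[9, 39, 2, 52] -> max=52
step 8: append 35 -> window=[39, 2, 52, 35] -> max=52
step 9: append 29 -> window=[2, 52, 35, 29] -> max=52
step 10: append 10 -> window=[52, 35, 29, 10] -> max=52
step 11: append 16 -> window=[35, 29, 10, 16] -> max=35
step 12: append 4 -> window=[29, 10, 16, 4] -> max=29
step 13: append 49 -> window=[10, 16, 4, 49] -> max=49
step 14: append 11 -> window=[16, 4, 49, 11] -> max=49
Recorded maximums: 34 39 39 52 52 52 52 35 29 49 49
Changes between consecutive maximums: 5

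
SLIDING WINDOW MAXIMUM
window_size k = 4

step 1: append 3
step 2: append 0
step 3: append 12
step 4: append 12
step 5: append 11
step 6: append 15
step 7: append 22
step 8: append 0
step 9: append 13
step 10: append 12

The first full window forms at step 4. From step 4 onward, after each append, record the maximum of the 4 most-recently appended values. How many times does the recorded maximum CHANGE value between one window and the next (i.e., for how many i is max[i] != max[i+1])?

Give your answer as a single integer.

step 1: append 3 -> window=[3] (not full yet)
step 2: append 0 -> window=[3, 0] (not full yet)
step 3: append 12 -> window=[3, 0, 12] (not full yet)
step 4: append 12 -> window=[3, 0, 12, 12] -> max=12
step 5: append 11 -> window=[0, 12, 12, 11] -> max=12
step 6: append 15 -> window=[12, 12, 11, 15] -> max=15
step 7: append 22 -> window=[12, 11, 15, 22] -> max=22
step 8: append 0 -> window=[11, 15, 22, 0] -> max=22
step 9: append 13 -> window=[15, 22, 0, 13] -> max=22
step 10: append 12 -> window=[22, 0, 13, 12] -> max=22
Recorded maximums: 12 12 15 22 22 22 22
Changes between consecutive maximums: 2

Answer: 2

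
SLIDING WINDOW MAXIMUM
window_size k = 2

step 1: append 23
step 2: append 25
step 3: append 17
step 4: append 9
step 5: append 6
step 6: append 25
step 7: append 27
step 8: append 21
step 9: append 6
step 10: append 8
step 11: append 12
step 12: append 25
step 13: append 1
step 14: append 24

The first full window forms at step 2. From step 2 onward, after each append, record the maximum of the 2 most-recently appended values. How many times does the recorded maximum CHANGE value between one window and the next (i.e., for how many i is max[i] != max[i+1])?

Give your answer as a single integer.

Answer: 9

Derivation:
step 1: append 23 -> window=[23] (not full yet)
step 2: append 25 -> window=[23, 25] -> max=25
step 3: append 17 -> window=[25, 17] -> max=25
step 4: append 9 -> window=[17, 9] -> max=17
step 5: append 6 -> window=[9, 6] -> max=9
step 6: append 25 -> window=[6, 25] -> max=25
step 7: append 27 -> window=[25, 27] -> max=27
step 8: append 21 -> window=[27, 21] -> max=27
step 9: append 6 -> window=[21, 6] -> max=21
step 10: append 8 -> window=[6, 8] -> max=8
step 11: append 12 -> window=[8, 12] -> max=12
step 12: append 25 -> window=[12, 25] -> max=25
step 13: append 1 -> window=[25, 1] -> max=25
step 14: append 24 -> window=[1, 24] -> max=24
Recorded maximums: 25 25 17 9 25 27 27 21 8 12 25 25 24
Changes between consecutive maximums: 9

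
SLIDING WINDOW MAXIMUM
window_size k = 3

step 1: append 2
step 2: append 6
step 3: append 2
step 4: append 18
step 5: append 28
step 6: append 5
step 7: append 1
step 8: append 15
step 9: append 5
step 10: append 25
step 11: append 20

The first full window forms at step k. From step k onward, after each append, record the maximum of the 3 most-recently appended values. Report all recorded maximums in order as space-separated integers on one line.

Answer: 6 18 28 28 28 15 15 25 25

Derivation:
step 1: append 2 -> window=[2] (not full yet)
step 2: append 6 -> window=[2, 6] (not full yet)
step 3: append 2 -> window=[2, 6, 2] -> max=6
step 4: append 18 -> window=[6, 2, 18] -> max=18
step 5: append 28 -> window=[2, 18, 28] -> max=28
step 6: append 5 -> window=[18, 28, 5] -> max=28
step 7: append 1 -> window=[28, 5, 1] -> max=28
step 8: append 15 -> window=[5, 1, 15] -> max=15
step 9: append 5 -> window=[1, 15, 5] -> max=15
step 10: append 25 -> window=[15, 5, 25] -> max=25
step 11: append 20 -> window=[5, 25, 20] -> max=25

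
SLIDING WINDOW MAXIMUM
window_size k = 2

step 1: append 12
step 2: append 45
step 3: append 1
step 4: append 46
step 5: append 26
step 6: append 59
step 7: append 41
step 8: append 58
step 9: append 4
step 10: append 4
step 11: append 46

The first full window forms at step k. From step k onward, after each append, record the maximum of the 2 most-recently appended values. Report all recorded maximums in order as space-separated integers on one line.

Answer: 45 45 46 46 59 59 58 58 4 46

Derivation:
step 1: append 12 -> window=[12] (not full yet)
step 2: append 45 -> window=[12, 45] -> max=45
step 3: append 1 -> window=[45, 1] -> max=45
step 4: append 46 -> window=[1, 46] -> max=46
step 5: append 26 -> window=[46, 26] -> max=46
step 6: append 59 -> window=[26, 59] -> max=59
step 7: append 41 -> window=[59, 41] -> max=59
step 8: append 58 -> window=[41, 58] -> max=58
step 9: append 4 -> window=[58, 4] -> max=58
step 10: append 4 -> window=[4, 4] -> max=4
step 11: append 46 -> window=[4, 46] -> max=46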